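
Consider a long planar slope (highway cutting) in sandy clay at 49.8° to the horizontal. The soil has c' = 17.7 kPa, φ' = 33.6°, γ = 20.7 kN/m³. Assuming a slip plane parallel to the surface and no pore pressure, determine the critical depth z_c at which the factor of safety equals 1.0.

Setting FS = 1.00 in FS = [c' + γz cos²β tanφ'] / [γz sinβ cosβ] and solving for z:
z = c' / [γ cosβ (FS·sinβ − cosβ·tanφ')]
  = 17.7 / [20.7·cos49.8°·(1.00·sin49.8° − cos49.8°·tan33.6°)]
  = 17.7 / [20.7·0.6455·(1.00·0.7638 − 0.6455·0.6644)]
  = 17.7 / 4.4753 = 3.955 m

z_c = 3.96 m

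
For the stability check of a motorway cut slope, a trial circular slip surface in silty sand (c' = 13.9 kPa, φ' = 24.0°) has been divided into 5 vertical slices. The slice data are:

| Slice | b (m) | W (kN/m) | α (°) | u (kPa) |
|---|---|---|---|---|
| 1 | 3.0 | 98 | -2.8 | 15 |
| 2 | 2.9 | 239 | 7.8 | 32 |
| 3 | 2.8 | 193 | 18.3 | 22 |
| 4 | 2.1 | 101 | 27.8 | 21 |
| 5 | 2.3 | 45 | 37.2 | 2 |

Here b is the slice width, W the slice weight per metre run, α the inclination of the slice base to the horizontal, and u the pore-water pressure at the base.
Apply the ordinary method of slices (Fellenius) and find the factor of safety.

Ordinary method of slices: FS = Σ[c'·Δl_i + (W_i cosα_i − u_i·Δl_i)·tanφ'] / Σ W_i sinα_i, with Δl_i = b_i / cosα_i.
Slice 1: Δl = 3.0/cos(-2.8°) = 3.004 m; N'_1 = 98·cos(-2.8°) − 15·3.004 = 52.8; c'Δl = 41.75; W sinα = -4.8
Slice 2: Δl = 2.9/cos7.8° = 2.927 m; N'_2 = 239·cos7.8° − 32·2.927 = 143.1; c'Δl = 40.69; W sinα = 32.4
Slice 3: Δl = 2.8/cos18.3° = 2.949 m; N'_3 = 193·cos18.3° − 22·2.949 = 118.4; c'Δl = 40.99; W sinα = 60.6
Slice 4: Δl = 2.1/cos27.8° = 2.374 m; N'_4 = 101·cos27.8° − 21·2.374 = 39.5; c'Δl = 33.00; W sinα = 47.1
Slice 5: Δl = 2.3/cos37.2° = 2.888 m; N'_5 = 45·cos37.2° − 2·2.888 = 30.1; c'Δl = 40.14; W sinα = 27.2
Σc'Δl = 196.6 kN/m; ΣN' = 383.9 kN/m; ΣW sinα = 162.6 kN/m
Resisting = 196.6 + 383.9·tan24.0° = 196.6 + 170.9 = 367.5 kN/m
FS = 367.5 / 162.6 = 2.261

FS = 2.26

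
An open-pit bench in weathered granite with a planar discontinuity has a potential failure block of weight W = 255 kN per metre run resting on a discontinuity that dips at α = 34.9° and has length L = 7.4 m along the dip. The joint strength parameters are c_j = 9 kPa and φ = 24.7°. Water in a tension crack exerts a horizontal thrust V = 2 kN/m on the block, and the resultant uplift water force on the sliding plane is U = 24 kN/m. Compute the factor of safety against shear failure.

FS = 1.03

Resolving the block weight along and normal to the plane and applying the Mohr–Coulomb strength on the joint:
N' = W cosα − U − V sinα = 255·cos34.9° − 24 − 2·sin34.9° = 184.0 kN/m
Driving force T = W sinα + V cosα = 255·sin34.9° + 2·cos34.9° = 147.5 kN/m
Resisting force R = c_j·L + N'·tanφ = 9·7.4 + 184.0·tan24.7° = 66.6 + 84.6 = 151.2 kN/m
FS = R / T = 151.2 / 147.5 = 1.025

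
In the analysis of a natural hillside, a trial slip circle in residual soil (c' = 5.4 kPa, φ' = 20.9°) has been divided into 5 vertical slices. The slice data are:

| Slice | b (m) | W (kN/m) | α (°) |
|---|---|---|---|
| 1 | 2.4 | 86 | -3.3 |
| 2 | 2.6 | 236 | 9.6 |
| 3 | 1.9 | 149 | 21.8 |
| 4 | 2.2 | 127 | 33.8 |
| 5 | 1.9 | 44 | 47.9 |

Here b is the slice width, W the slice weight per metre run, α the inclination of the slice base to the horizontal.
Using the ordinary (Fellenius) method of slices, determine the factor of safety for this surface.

Ordinary method of slices: FS = Σ[c'·Δl_i + (W_i cosα_i)·tanφ'] / Σ W_i sinα_i, with Δl_i = b_i / cosα_i.
Slice 1: Δl = 2.4/cos(-3.3°) = 2.404 m; N'_1 = 86·cos(-3.3°) = 85.9; c'Δl = 12.98; W sinα = -5.0
Slice 2: Δl = 2.6/cos9.6° = 2.637 m; N'_2 = 236·cos9.6° = 232.7; c'Δl = 14.24; W sinα = 39.4
Slice 3: Δl = 1.9/cos21.8° = 2.046 m; N'_3 = 149·cos21.8° = 138.3; c'Δl = 11.05; W sinα = 55.3
Slice 4: Δl = 2.2/cos33.8° = 2.647 m; N'_4 = 127·cos33.8° = 105.5; c'Δl = 14.30; W sinα = 70.6
Slice 5: Δl = 1.9/cos47.9° = 2.834 m; N'_5 = 44·cos47.9° = 29.5; c'Δl = 15.30; W sinα = 32.6
Σc'Δl = 67.9 kN/m; ΣN' = 591.9 kN/m; ΣW sinα = 193.0 kN/m
Resisting = 67.9 + 591.9·tan20.9° = 67.9 + 226.0 = 293.9 kN/m
FS = 293.9 / 193.0 = 1.523

FS = 1.52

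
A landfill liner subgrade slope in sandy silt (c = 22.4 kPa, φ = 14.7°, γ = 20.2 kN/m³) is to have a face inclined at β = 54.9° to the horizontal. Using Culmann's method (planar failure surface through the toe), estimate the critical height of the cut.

Culmann's analysis gives the critical failure plane at α_cr = (β + φ)/2 = (54.9 + 14.7)/2 = 34.8°, and the critical height
H_c = (4c/γ) · sinβ cosφ / [1 − cos(β − φ)]
    = (4·22.4/20.2) · sin54.9°·cos14.7° / [1 − cos(40.2°)]
    = 4.436 · 0.8181·0.9673 / [1 − 0.7638]
    = 4.436 · 0.7914 / 0.2362
    = 14.86 m

H_c = 14.86 m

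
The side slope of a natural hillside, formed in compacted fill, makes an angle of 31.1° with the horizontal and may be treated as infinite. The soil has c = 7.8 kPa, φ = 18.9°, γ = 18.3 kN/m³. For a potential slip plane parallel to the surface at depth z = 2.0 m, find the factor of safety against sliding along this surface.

FS = 1.05

For an infinite slope with a slip plane parallel to the surface (no pore pressure): FS = [c + γz cos²β tanφ] / [γz sinβ cosβ].
γz = 18.3·2.0 = 36.60 kN/m²
Numerator = 7.8 + 36.60·cos²31.1°·tan18.9° = 7.8 + 36.60·0.7332·0.3424 = 16.988 kPa
Denominator = 36.60·sin31.1°·cos31.1° = 36.60·0.5165·0.8563 = 16.188 kPa
FS = 16.988 / 16.188 = 1.049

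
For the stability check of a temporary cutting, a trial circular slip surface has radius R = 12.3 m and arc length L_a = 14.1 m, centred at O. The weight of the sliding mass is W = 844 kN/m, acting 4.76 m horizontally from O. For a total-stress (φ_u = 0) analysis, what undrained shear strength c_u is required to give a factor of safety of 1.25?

FS = c_u·L_a·R / (W·d), so c_u = FS·W·d / (L_a·R).
c_u = 1.25·844·4.76 / (14.10·12.3) = 5021.8 / 173.43 = 28.96 kPa

c_u = 29.0 kPa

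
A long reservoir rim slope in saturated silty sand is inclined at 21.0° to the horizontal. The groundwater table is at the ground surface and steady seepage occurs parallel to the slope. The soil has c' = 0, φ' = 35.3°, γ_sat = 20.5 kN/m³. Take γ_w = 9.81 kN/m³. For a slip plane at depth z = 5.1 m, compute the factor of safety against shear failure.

FS = 0.96

With seepage parallel to the slope and the water table at the surface, the effective normal stress on the slip plane uses the buoyant unit weight γ' = γ_sat − γ_w while the driving shear stress uses γ_sat:
FS = [c' + γ' z cos²β tanφ'] / [γ_sat z sinβ cosβ]
(For c' = 0 this reduces to FS = (γ'/γ_sat)·tanφ'/tanβ.)
γ' = 20.5 − 9.81 = 10.69 kN/m³
Numerator = 0.0 + 10.69·5.1·cos²21.0°·tan35.3° = 0.0 + 10.69·5.1·0.8716·0.7080 = 33.644 kPa
Denominator = 20.5·5.1·sin21.0°·cos21.0° = 20.5·5.1·0.3584·0.9336 = 34.979 kPa
FS = 33.644 / 34.979 = 0.962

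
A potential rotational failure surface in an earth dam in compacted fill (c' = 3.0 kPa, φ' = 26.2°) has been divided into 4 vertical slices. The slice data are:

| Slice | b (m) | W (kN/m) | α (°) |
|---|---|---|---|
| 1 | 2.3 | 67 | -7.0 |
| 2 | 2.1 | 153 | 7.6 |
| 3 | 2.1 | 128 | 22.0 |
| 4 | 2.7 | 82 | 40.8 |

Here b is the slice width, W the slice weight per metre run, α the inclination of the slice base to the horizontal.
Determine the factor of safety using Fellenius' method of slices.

Ordinary method of slices: FS = Σ[c'·Δl_i + (W_i cosα_i)·tanφ'] / Σ W_i sinα_i, with Δl_i = b_i / cosα_i.
Slice 1: Δl = 2.3/cos(-7.0°) = 2.317 m; N'_1 = 67·cos(-7.0°) = 66.5; c'Δl = 6.95; W sinα = -8.2
Slice 2: Δl = 2.1/cos7.6° = 2.119 m; N'_2 = 153·cos7.6° = 151.7; c'Δl = 6.36; W sinα = 20.2
Slice 3: Δl = 2.1/cos22.0° = 2.265 m; N'_3 = 128·cos22.0° = 118.7; c'Δl = 6.79; W sinα = 47.9
Slice 4: Δl = 2.7/cos40.8° = 3.567 m; N'_4 = 82·cos40.8° = 62.1; c'Δl = 10.70; W sinα = 53.6
Σc'Δl = 30.8 kN/m; ΣN' = 398.9 kN/m; ΣW sinα = 113.6 kN/m
Resisting = 30.8 + 398.9·tan26.2° = 30.8 + 196.3 = 227.1 kN/m
FS = 227.1 / 113.6 = 1.999

FS = 2.00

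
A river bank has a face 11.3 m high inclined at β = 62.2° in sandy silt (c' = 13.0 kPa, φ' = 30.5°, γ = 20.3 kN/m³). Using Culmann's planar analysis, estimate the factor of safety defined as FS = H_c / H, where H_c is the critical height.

FS = 1.16

H_c = (4c'/γ) · sinβ cosφ' / [1 − cos(β − φ')]
    = (4·13.0/20.3) · sin62.2°·cos30.5° / [1 − cos31.7°]
    = 2.562 · 0.7622 / 0.1492 = 13.09 m
FS = H_c / H = 13.09 / 11.3 = 1.158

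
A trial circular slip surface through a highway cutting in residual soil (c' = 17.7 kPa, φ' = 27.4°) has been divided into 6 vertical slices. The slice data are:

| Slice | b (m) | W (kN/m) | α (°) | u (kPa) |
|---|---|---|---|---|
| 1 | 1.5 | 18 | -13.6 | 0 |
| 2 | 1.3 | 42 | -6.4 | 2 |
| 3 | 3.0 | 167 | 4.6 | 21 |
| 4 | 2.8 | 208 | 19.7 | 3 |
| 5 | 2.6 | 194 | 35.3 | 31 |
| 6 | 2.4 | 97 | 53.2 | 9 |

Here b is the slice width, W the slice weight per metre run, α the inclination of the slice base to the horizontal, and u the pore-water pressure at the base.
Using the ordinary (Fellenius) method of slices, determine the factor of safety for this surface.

Ordinary method of slices: FS = Σ[c'·Δl_i + (W_i cosα_i − u_i·Δl_i)·tanφ'] / Σ W_i sinα_i, with Δl_i = b_i / cosα_i.
Slice 1: Δl = 1.5/cos(-13.6°) = 1.543 m; N'_1 = 18·cos(-13.6°) − 0·1.543 = 17.5; c'Δl = 27.32; W sinα = -4.2
Slice 2: Δl = 1.3/cos(-6.4°) = 1.308 m; N'_2 = 42·cos(-6.4°) − 2·1.308 = 39.1; c'Δl = 23.15; W sinα = -4.7
Slice 3: Δl = 3.0/cos4.6° = 3.010 m; N'_3 = 167·cos4.6° − 21·3.010 = 103.3; c'Δl = 53.27; W sinα = 13.4
Slice 4: Δl = 2.8/cos19.7° = 2.974 m; N'_4 = 208·cos19.7° − 3·2.974 = 186.9; c'Δl = 52.64; W sinα = 70.1
Slice 5: Δl = 2.6/cos35.3° = 3.186 m; N'_5 = 194·cos35.3° − 31·3.186 = 59.6; c'Δl = 56.39; W sinα = 112.1
Slice 6: Δl = 2.4/cos53.2° = 4.007 m; N'_6 = 97·cos53.2° − 9·4.007 = 22.0; c'Δl = 70.92; W sinα = 77.7
Σc'Δl = 283.7 kN/m; ΣN' = 428.4 kN/m; ΣW sinα = 264.4 kN/m
Resisting = 283.7 + 428.4·tan27.4° = 283.7 + 222.1 = 505.7 kN/m
FS = 505.7 / 264.4 = 1.913

FS = 1.91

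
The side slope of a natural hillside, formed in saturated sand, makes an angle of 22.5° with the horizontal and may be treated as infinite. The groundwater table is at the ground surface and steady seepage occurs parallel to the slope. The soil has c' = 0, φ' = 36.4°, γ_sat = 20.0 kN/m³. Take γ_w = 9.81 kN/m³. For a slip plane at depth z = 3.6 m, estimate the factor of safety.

With seepage parallel to the slope and the water table at the surface, the effective normal stress on the slip plane uses the buoyant unit weight γ' = γ_sat − γ_w while the driving shear stress uses γ_sat:
FS = [c' + γ' z cos²β tanφ'] / [γ_sat z sinβ cosβ]
(For c' = 0 this reduces to FS = (γ'/γ_sat)·tanφ'/tanβ.)
γ' = 20.0 − 9.81 = 10.19 kN/m³
Numerator = 0.0 + 10.19·3.6·cos²22.5°·tan36.4° = 0.0 + 10.19·3.6·0.8536·0.7373 = 23.085 kPa
Denominator = 20.0·3.6·sin22.5°·cos22.5° = 20.0·3.6·0.3827·0.9239 = 25.456 kPa
FS = 23.085 / 25.456 = 0.907

FS = 0.91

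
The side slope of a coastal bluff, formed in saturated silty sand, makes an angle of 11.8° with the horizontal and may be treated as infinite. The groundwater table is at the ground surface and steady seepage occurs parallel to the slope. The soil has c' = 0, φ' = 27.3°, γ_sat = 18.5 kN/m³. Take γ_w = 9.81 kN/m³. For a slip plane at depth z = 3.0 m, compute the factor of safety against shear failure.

FS = 1.16

With seepage parallel to the slope and the water table at the surface, the effective normal stress on the slip plane uses the buoyant unit weight γ' = γ_sat − γ_w while the driving shear stress uses γ_sat:
FS = [c' + γ' z cos²β tanφ'] / [γ_sat z sinβ cosβ]
(For c' = 0 this reduces to FS = (γ'/γ_sat)·tanφ'/tanβ.)
γ' = 18.5 − 9.81 = 8.69 kN/m³
Numerator = 0.0 + 8.69·3.0·cos²11.8°·tan27.3° = 0.0 + 8.69·3.0·0.9582·0.5161 = 12.893 kPa
Denominator = 18.5·3.0·sin11.8°·cos11.8° = 18.5·3.0·0.2045·0.9789 = 11.110 kPa
FS = 12.893 / 11.110 = 1.161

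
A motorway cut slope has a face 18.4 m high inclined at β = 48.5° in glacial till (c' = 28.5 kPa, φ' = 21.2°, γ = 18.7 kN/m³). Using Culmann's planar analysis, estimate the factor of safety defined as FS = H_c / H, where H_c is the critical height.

FS = 2.08

H_c = (4c'/γ) · sinβ cosφ' / [1 − cos(β − φ')]
    = (4·28.5/18.7) · sin48.5°·cos21.2° / [1 − cos27.3°]
    = 6.096 · 0.6983 / 0.1114 = 38.22 m
FS = H_c / H = 38.22 / 18.4 = 2.077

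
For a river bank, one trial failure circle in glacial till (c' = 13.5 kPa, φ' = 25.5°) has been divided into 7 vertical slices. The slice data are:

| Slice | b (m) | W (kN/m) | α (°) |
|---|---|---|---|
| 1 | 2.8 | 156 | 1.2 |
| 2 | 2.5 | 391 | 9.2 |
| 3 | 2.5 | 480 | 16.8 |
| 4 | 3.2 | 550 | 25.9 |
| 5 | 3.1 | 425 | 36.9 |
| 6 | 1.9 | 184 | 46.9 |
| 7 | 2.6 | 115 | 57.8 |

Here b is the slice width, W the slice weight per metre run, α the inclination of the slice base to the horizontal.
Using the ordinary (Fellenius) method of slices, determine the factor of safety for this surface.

Ordinary method of slices: FS = Σ[c'·Δl_i + (W_i cosα_i)·tanφ'] / Σ W_i sinα_i, with Δl_i = b_i / cosα_i.
Slice 1: Δl = 2.8/cos1.2° = 2.801 m; N'_1 = 156·cos1.2° = 156.0; c'Δl = 37.81; W sinα = 3.3
Slice 2: Δl = 2.5/cos9.2° = 2.533 m; N'_2 = 391·cos9.2° = 386.0; c'Δl = 34.19; W sinα = 62.5
Slice 3: Δl = 2.5/cos16.8° = 2.611 m; N'_3 = 480·cos16.8° = 459.5; c'Δl = 35.25; W sinα = 138.7
Slice 4: Δl = 3.2/cos25.9° = 3.557 m; N'_4 = 550·cos25.9° = 494.8; c'Δl = 48.02; W sinα = 240.2
Slice 5: Δl = 3.1/cos36.9° = 3.877 m; N'_5 = 425·cos36.9° = 339.9; c'Δl = 52.33; W sinα = 255.2
Slice 6: Δl = 1.9/cos46.9° = 2.781 m; N'_6 = 184·cos46.9° = 125.7; c'Δl = 37.54; W sinα = 134.3
Slice 7: Δl = 2.6/cos57.8° = 4.879 m; N'_7 = 115·cos57.8° = 61.3; c'Δl = 65.87; W sinα = 97.3
Σc'Δl = 311.0 kN/m; ΣN' = 2023.1 kN/m; ΣW sinα = 931.6 kN/m
Resisting = 311.0 + 2023.1·tan25.5° = 311.0 + 965.0 = 1276.0 kN/m
FS = 1276.0 / 931.6 = 1.370

FS = 1.37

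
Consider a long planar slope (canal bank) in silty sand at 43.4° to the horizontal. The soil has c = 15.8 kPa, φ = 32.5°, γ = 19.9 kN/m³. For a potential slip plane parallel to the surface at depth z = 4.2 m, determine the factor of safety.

FS = 1.05

For an infinite slope with a slip plane parallel to the surface (no pore pressure): FS = [c + γz cos²β tanφ] / [γz sinβ cosβ].
γz = 19.9·4.2 = 83.58 kN/m²
Numerator = 15.8 + 83.58·cos²43.4°·tan32.5° = 15.8 + 83.58·0.5279·0.6371 = 43.909 kPa
Denominator = 83.58·sin43.4°·cos43.4° = 83.58·0.6871·0.7266 = 41.725 kPa
FS = 43.909 / 41.725 = 1.052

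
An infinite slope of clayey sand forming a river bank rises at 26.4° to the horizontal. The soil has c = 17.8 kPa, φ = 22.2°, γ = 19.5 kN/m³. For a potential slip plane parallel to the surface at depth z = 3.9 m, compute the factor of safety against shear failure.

FS = 1.41

For an infinite slope with a slip plane parallel to the surface (no pore pressure): FS = [c + γz cos²β tanφ] / [γz sinβ cosβ].
γz = 19.5·3.9 = 76.05 kN/m²
Numerator = 17.8 + 76.05·cos²26.4°·tan22.2° = 17.8 + 76.05·0.8023·0.4081 = 42.700 kPa
Denominator = 76.05·sin26.4°·cos26.4° = 76.05·0.4446·0.8957 = 30.288 kPa
FS = 42.700 / 30.288 = 1.410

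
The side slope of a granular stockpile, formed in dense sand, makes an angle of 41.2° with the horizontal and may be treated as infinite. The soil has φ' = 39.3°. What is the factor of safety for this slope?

For a dry cohesionless infinite slope the factor of safety is FS = tanφ' / tanβ.
FS = tan39.3° / tan41.2° = 0.8185 / 0.8754 = 0.935

FS = 0.93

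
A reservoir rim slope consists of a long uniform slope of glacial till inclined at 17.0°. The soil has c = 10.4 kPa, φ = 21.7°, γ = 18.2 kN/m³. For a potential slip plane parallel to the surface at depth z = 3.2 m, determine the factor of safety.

For an infinite slope with a slip plane parallel to the surface (no pore pressure): FS = [c + γz cos²β tanφ] / [γz sinβ cosβ].
γz = 18.2·3.2 = 58.24 kN/m²
Numerator = 10.4 + 58.24·cos²17.0°·tan21.7° = 10.4 + 58.24·0.9145·0.3979 = 31.595 kPa
Denominator = 58.24·sin17.0°·cos17.0° = 58.24·0.2924·0.9563 = 16.284 kPa
FS = 31.595 / 16.284 = 1.940

FS = 1.94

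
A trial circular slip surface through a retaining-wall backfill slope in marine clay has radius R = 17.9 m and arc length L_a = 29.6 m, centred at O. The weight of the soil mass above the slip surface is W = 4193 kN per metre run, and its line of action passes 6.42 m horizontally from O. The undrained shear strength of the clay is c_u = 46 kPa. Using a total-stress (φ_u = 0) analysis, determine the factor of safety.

Taking moments about the centre O, the resisting moment is provided by the undrained shear strength acting along the arc:
M_R = c_u·L_a·R = 46·29.60·17.9 = 24372.6 kN·m/m
M_D = W·d = 4193·6.42 = 26919.1 kN·m/m
FS = M_R / M_D = 24372.6 / 26919.1 = 0.905

FS = 0.91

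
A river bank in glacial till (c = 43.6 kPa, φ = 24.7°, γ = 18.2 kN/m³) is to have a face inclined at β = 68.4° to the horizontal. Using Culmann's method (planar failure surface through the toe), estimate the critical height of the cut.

Culmann's analysis gives the critical failure plane at α_cr = (β + φ)/2 = (68.4 + 24.7)/2 = 46.6°, and the critical height
H_c = (4c/γ) · sinβ cosφ / [1 − cos(β − φ)]
    = (4·43.6/18.2) · sin68.4°·cos24.7° / [1 − cos(43.7°)]
    = 9.582 · 0.9298·0.9085 / [1 − 0.7230]
    = 9.582 · 0.8447 / 0.2770
    = 29.22 m

H_c = 29.22 m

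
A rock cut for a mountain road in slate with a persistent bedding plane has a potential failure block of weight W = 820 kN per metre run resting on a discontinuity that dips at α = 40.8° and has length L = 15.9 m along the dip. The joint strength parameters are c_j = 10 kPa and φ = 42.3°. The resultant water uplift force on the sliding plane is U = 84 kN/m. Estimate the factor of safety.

FS = 1.21

Resolving the block weight along and normal to the plane and applying the Mohr–Coulomb strength on the joint:
N' = W cosα − U = 820·cos40.8° − 84 = 536.7 kN/m
Driving force T = W sinα = 820·sin40.8° = 535.8 kN/m
Resisting force R = c_j·L + N'·tanφ = 10·15.9 + 536.7·tan42.3° = 159.0 + 488.4 = 647.4 kN/m
FS = R / T = 647.4 / 535.8 = 1.208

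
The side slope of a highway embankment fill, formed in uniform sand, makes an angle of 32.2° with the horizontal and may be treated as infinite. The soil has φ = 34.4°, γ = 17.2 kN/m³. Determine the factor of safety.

FS = 1.09

For a dry cohesionless infinite slope the factor of safety is FS = tanφ / tanβ.
FS = tan34.4° / tan32.2° = 0.6847 / 0.6297 = 1.087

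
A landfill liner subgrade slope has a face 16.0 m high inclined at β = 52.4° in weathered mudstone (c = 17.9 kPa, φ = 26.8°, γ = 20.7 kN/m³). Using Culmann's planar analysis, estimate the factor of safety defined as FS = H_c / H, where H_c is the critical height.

FS = 1.56

H_c = (4c/γ) · sinβ cosφ / [1 − cos(β − φ)]
    = (4·17.9/20.7) · sin52.4°·cos26.8° / [1 − cos25.6°]
    = 3.459 · 0.7072 / 0.0982 = 24.92 m
FS = H_c / H = 24.92 / 16.0 = 1.557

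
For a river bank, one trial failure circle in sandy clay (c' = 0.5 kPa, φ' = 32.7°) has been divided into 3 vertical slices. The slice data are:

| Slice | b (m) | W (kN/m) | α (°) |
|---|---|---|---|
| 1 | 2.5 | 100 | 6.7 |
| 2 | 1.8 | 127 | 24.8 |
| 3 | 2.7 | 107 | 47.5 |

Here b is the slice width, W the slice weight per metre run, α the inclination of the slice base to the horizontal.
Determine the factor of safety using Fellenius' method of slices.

Ordinary method of slices: FS = Σ[c'·Δl_i + (W_i cosα_i)·tanφ'] / Σ W_i sinα_i, with Δl_i = b_i / cosα_i.
Slice 1: Δl = 2.5/cos6.7° = 2.517 m; N'_1 = 100·cos6.7° = 99.3; c'Δl = 1.26; W sinα = 11.7
Slice 2: Δl = 1.8/cos24.8° = 1.983 m; N'_2 = 127·cos24.8° = 115.3; c'Δl = 0.99; W sinα = 53.3
Slice 3: Δl = 2.7/cos47.5° = 3.997 m; N'_3 = 107·cos47.5° = 72.3; c'Δl = 2.00; W sinα = 78.9
Σc'Δl = 4.2 kN/m; ΣN' = 286.9 kN/m; ΣW sinα = 143.8 kN/m
Resisting = 4.2 + 286.9·tan32.7° = 4.2 + 184.2 = 188.4 kN/m
FS = 188.4 / 143.8 = 1.310

FS = 1.31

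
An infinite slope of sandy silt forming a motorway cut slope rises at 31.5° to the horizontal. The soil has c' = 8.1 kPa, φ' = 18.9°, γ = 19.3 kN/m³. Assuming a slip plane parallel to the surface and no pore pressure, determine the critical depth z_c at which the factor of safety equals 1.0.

Setting FS = 1.00 in FS = [c' + γz cos²β tanφ'] / [γz sinβ cosβ] and solving for z:
z = c' / [γ cosβ (FS·sinβ − cosβ·tanφ')]
  = 8.1 / [19.3·cos31.5°·(1.00·sin31.5° − cos31.5°·tan18.9°)]
  = 8.1 / [19.3·0.8526·(1.00·0.5225 − 0.8526·0.3424)]
  = 8.1 / 3.7943 = 2.135 m

z_c = 2.13 m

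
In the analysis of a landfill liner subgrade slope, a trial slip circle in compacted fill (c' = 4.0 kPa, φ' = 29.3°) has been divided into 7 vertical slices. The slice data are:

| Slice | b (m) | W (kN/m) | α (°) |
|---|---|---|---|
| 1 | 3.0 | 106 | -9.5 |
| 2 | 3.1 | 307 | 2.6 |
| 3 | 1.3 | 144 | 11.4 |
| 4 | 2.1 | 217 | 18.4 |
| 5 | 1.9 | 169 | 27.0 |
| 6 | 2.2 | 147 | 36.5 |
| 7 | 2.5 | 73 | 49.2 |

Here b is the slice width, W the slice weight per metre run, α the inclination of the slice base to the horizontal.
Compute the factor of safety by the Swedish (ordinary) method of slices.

FS = 2.16

Ordinary method of slices: FS = Σ[c'·Δl_i + (W_i cosα_i)·tanφ'] / Σ W_i sinα_i, with Δl_i = b_i / cosα_i.
Slice 1: Δl = 3.0/cos(-9.5°) = 3.042 m; N'_1 = 106·cos(-9.5°) = 104.5; c'Δl = 12.17; W sinα = -17.5
Slice 2: Δl = 3.1/cos2.6° = 3.103 m; N'_2 = 307·cos2.6° = 306.7; c'Δl = 12.41; W sinα = 13.9
Slice 3: Δl = 1.3/cos11.4° = 1.326 m; N'_3 = 144·cos11.4° = 141.2; c'Δl = 5.30; W sinα = 28.5
Slice 4: Δl = 2.1/cos18.4° = 2.213 m; N'_4 = 217·cos18.4° = 205.9; c'Δl = 8.85; W sinα = 68.5
Slice 5: Δl = 1.9/cos27.0° = 2.132 m; N'_5 = 169·cos27.0° = 150.6; c'Δl = 8.53; W sinα = 76.7
Slice 6: Δl = 2.2/cos36.5° = 2.737 m; N'_6 = 147·cos36.5° = 118.2; c'Δl = 10.95; W sinα = 87.4
Slice 7: Δl = 2.5/cos49.2° = 3.826 m; N'_7 = 73·cos49.2° = 47.7; c'Δl = 15.30; W sinα = 55.3
Σc'Δl = 73.5 kN/m; ΣN' = 1074.7 kN/m; ΣW sinα = 312.8 kN/m
Resisting = 73.5 + 1074.7·tan29.3° = 73.5 + 603.1 = 676.6 kN/m
FS = 676.6 / 312.8 = 2.163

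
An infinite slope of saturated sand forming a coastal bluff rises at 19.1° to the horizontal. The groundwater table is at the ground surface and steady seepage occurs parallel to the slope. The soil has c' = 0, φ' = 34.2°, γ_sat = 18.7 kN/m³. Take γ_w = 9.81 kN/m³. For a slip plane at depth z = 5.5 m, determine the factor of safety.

With seepage parallel to the slope and the water table at the surface, the effective normal stress on the slip plane uses the buoyant unit weight γ' = γ_sat − γ_w while the driving shear stress uses γ_sat:
FS = [c' + γ' z cos²β tanφ'] / [γ_sat z sinβ cosβ]
(For c' = 0 this reduces to FS = (γ'/γ_sat)·tanφ'/tanβ.)
γ' = 18.7 − 9.81 = 8.89 kN/m³
Numerator = 0.0 + 8.89·5.5·cos²19.1°·tan34.2° = 0.0 + 8.89·5.5·0.8929·0.6796 = 29.671 kPa
Denominator = 18.7·5.5·sin19.1°·cos19.1° = 18.7·5.5·0.3272·0.9449 = 31.802 kPa
FS = 29.671 / 31.802 = 0.933

FS = 0.93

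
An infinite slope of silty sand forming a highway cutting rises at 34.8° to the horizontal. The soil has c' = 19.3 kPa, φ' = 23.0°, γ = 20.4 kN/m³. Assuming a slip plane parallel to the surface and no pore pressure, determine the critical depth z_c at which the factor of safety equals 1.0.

Setting FS = 1.00 in FS = [c' + γz cos²β tanφ'] / [γz sinβ cosβ] and solving for z:
z = c' / [γ cosβ (FS·sinβ − cosβ·tanφ')]
  = 19.3 / [20.4·cos34.8°·(1.00·sin34.8° − cos34.8°·tan23.0°)]
  = 19.3 / [20.4·0.8211·(1.00·0.5707 − 0.8211·0.4245)]
  = 19.3 / 3.7214 = 5.186 m

z_c = 5.19 m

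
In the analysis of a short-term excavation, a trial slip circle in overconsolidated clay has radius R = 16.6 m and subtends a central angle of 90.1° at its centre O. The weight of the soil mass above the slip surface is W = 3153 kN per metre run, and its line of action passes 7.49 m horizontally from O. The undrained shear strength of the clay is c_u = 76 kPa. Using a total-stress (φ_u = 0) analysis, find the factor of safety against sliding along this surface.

FS = 1.39

Taking moments about the centre O, the resisting moment is provided by the undrained shear strength acting along the arc:
Arc length L_a = R·θ = 16.6·(90.1°·π/180) = 16.6·1.5725 = 26.10 m
M_R = c_u·L_a·R = 76·26.10·16.6 = 32933.0 kN·m/m
M_D = W·d = 3153·7.49 = 23616.0 kN·m/m
FS = M_R / M_D = 32933.0 / 23616.0 = 1.395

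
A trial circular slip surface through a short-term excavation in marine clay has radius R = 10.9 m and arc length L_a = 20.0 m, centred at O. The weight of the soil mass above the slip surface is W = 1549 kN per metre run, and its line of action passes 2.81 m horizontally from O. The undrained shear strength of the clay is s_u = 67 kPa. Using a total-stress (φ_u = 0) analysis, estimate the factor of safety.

FS = 3.36

Taking moments about the centre O, the resisting moment is provided by the undrained shear strength acting along the arc:
M_R = s_u·L_a·R = 67·20.00·10.9 = 14606.0 kN·m/m
M_D = W·d = 1549·2.81 = 4352.7 kN·m/m
FS = M_R / M_D = 14606.0 / 4352.7 = 3.356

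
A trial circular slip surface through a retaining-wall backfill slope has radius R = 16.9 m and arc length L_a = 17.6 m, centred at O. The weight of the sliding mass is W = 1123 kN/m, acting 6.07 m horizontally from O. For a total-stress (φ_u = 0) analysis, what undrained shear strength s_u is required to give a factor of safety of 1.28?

FS = s_u·L_a·R / (W·d), so s_u = FS·W·d / (L_a·R).
s_u = 1.28·1123·6.07 / (17.60·16.9) = 8725.3 / 297.44 = 29.33 kPa

s_u = 29.3 kPa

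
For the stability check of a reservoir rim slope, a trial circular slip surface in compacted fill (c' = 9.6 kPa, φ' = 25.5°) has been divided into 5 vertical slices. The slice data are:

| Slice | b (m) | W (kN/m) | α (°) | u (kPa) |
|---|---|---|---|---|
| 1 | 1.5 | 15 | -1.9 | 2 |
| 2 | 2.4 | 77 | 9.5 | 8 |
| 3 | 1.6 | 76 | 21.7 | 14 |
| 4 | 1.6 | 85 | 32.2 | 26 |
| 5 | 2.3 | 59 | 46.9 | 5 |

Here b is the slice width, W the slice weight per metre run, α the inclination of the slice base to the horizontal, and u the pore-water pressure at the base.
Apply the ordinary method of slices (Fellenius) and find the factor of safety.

FS = 1.41

Ordinary method of slices: FS = Σ[c'·Δl_i + (W_i cosα_i − u_i·Δl_i)·tanφ'] / Σ W_i sinα_i, with Δl_i = b_i / cosα_i.
Slice 1: Δl = 1.5/cos(-1.9°) = 1.501 m; N'_1 = 15·cos(-1.9°) − 2·1.501 = 12.0; c'Δl = 14.41; W sinα = -0.5
Slice 2: Δl = 2.4/cos9.5° = 2.433 m; N'_2 = 77·cos9.5° − 8·2.433 = 56.5; c'Δl = 23.36; W sinα = 12.7
Slice 3: Δl = 1.6/cos21.7° = 1.722 m; N'_3 = 76·cos21.7° − 14·1.722 = 46.5; c'Δl = 16.53; W sinα = 28.1
Slice 4: Δl = 1.6/cos32.2° = 1.891 m; N'_4 = 85·cos32.2° − 26·1.891 = 22.8; c'Δl = 18.15; W sinα = 45.3
Slice 5: Δl = 2.3/cos46.9° = 3.366 m; N'_5 = 59·cos46.9° − 5·3.366 = 23.5; c'Δl = 32.32; W sinα = 43.1
Σc'Δl = 104.8 kN/m; ΣN' = 161.2 kN/m; ΣW sinα = 128.7 kN/m
Resisting = 104.8 + 161.2·tan25.5° = 104.8 + 76.9 = 181.7 kN/m
FS = 181.7 / 128.7 = 1.412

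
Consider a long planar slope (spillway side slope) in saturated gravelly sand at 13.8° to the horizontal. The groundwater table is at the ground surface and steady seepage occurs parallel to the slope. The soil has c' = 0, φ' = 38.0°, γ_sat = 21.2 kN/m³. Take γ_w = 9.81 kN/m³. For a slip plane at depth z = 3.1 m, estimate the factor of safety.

FS = 1.71

With seepage parallel to the slope and the water table at the surface, the effective normal stress on the slip plane uses the buoyant unit weight γ' = γ_sat − γ_w while the driving shear stress uses γ_sat:
FS = [c' + γ' z cos²β tanφ'] / [γ_sat z sinβ cosβ]
(For c' = 0 this reduces to FS = (γ'/γ_sat)·tanφ'/tanβ.)
γ' = 21.2 − 9.81 = 11.39 kN/m³
Numerator = 0.0 + 11.39·3.1·cos²13.8°·tan38.0° = 0.0 + 11.39·3.1·0.9431·0.7813 = 26.017 kPa
Denominator = 21.2·3.1·sin13.8°·cos13.8° = 21.2·3.1·0.2385·0.9711 = 15.224 kPa
FS = 26.017 / 15.224 = 1.709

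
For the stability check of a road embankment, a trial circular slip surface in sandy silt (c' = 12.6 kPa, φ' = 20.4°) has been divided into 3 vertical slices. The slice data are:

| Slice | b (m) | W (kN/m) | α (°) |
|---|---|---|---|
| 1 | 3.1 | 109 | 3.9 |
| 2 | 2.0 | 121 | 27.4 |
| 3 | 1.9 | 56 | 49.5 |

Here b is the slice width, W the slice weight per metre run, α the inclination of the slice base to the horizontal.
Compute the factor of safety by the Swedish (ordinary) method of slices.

FS = 1.88

Ordinary method of slices: FS = Σ[c'·Δl_i + (W_i cosα_i)·tanφ'] / Σ W_i sinα_i, with Δl_i = b_i / cosα_i.
Slice 1: Δl = 3.1/cos3.9° = 3.107 m; N'_1 = 109·cos3.9° = 108.7; c'Δl = 39.15; W sinα = 7.4
Slice 2: Δl = 2.0/cos27.4° = 2.253 m; N'_2 = 121·cos27.4° = 107.4; c'Δl = 28.38; W sinα = 55.7
Slice 3: Δl = 1.9/cos49.5° = 2.926 m; N'_3 = 56·cos49.5° = 36.4; c'Δl = 36.86; W sinα = 42.6
Σc'Δl = 104.4 kN/m; ΣN' = 252.5 kN/m; ΣW sinα = 105.7 kN/m
Resisting = 104.4 + 252.5·tan20.4° = 104.4 + 93.9 = 198.3 kN/m
FS = 198.3 / 105.7 = 1.877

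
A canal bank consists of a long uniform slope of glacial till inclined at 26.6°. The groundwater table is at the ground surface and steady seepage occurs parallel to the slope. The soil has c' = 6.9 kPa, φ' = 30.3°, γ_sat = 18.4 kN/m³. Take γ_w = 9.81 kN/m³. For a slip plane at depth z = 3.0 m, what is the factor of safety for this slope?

FS = 0.86

With seepage parallel to the slope and the water table at the surface, the effective normal stress on the slip plane uses the buoyant unit weight γ' = γ_sat − γ_w while the driving shear stress uses γ_sat:
FS = [c' + γ' z cos²β tanφ'] / [γ_sat z sinβ cosβ]
γ' = 18.4 − 9.81 = 8.59 kN/m³
Numerator = 6.9 + 8.59·3.0·cos²26.6°·tan30.3° = 6.9 + 8.59·3.0·0.7995·0.5844 = 18.940 kPa
Denominator = 18.4·3.0·sin26.6°·cos26.6° = 18.4·3.0·0.4478·0.8942 = 22.100 kPa
FS = 18.940 / 22.100 = 0.857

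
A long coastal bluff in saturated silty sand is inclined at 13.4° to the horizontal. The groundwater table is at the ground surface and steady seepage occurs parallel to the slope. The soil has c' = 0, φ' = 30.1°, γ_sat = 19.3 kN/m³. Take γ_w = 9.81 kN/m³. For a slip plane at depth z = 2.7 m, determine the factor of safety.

With seepage parallel to the slope and the water table at the surface, the effective normal stress on the slip plane uses the buoyant unit weight γ' = γ_sat − γ_w while the driving shear stress uses γ_sat:
FS = [c' + γ' z cos²β tanφ'] / [γ_sat z sinβ cosβ]
(For c' = 0 this reduces to FS = (γ'/γ_sat)·tanφ'/tanβ.)
γ' = 19.3 − 9.81 = 9.49 kN/m³
Numerator = 0.0 + 9.49·2.7·cos²13.4°·tan30.1° = 0.0 + 9.49·2.7·0.9463·0.5797 = 14.055 kPa
Denominator = 19.3·2.7·sin13.4°·cos13.4° = 19.3·2.7·0.2317·0.9728 = 11.748 kPa
FS = 14.055 / 11.748 = 1.196

FS = 1.20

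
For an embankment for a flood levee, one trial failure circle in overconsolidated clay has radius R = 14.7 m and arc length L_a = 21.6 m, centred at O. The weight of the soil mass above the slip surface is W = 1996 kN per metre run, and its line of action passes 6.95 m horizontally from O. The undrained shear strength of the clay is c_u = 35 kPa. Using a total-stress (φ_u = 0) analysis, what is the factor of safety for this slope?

Taking moments about the centre O, the resisting moment is provided by the undrained shear strength acting along the arc:
M_R = c_u·L_a·R = 35·21.60·14.7 = 11113.2 kN·m/m
M_D = W·d = 1996·6.95 = 13872.2 kN·m/m
FS = M_R / M_D = 11113.2 / 13872.2 = 0.801

FS = 0.80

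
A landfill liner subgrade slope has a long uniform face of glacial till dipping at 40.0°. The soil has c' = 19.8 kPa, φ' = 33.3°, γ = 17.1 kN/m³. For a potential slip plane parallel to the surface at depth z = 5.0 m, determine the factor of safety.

For an infinite slope with a slip plane parallel to the surface (no pore pressure): FS = [c' + γz cos²β tanφ'] / [γz sinβ cosβ].
γz = 17.1·5.0 = 85.50 kN/m²
Numerator = 19.8 + 85.50·cos²40.0°·tan33.3° = 19.8 + 85.50·0.5868·0.6569 = 52.758 kPa
Denominator = 85.50·sin40.0°·cos40.0° = 85.50·0.6428·0.7660 = 42.101 kPa
FS = 52.758 / 42.101 = 1.253

FS = 1.25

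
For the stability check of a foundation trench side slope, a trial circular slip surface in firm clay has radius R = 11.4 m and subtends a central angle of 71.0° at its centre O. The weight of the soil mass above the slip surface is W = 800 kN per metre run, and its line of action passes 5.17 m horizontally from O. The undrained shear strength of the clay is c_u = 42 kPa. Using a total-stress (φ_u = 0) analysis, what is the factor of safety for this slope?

FS = 1.64

Taking moments about the centre O, the resisting moment is provided by the undrained shear strength acting along the arc:
Arc length L_a = R·θ = 11.4·(71.0°·π/180) = 11.4·1.2392 = 14.13 m
M_R = c_u·L_a·R = 42·14.13·11.4 = 6763.9 kN·m/m
M_D = W·d = 800·5.17 = 4136.0 kN·m/m
FS = M_R / M_D = 6763.9 / 4136.0 = 1.635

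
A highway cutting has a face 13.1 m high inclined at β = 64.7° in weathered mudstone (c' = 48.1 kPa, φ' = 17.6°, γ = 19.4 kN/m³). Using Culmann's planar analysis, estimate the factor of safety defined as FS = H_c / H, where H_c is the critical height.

FS = 2.04

H_c = (4c'/γ) · sinβ cosφ' / [1 − cos(β − φ')]
    = (4·48.1/19.4) · sin64.7°·cos17.6° / [1 − cos47.1°]
    = 9.918 · 0.8618 / 0.3193 = 26.77 m
FS = H_c / H = 26.77 / 13.1 = 2.043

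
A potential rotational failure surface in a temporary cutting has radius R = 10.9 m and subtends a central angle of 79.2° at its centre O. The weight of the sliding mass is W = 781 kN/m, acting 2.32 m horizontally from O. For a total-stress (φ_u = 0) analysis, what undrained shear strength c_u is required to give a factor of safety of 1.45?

c_u = 16.0 kPa

FS = c_u·L_a·R / (W·d), so c_u = FS·W·d / (L_a·R).
Arc length L_a = R·θ = 10.9·(79.2°·π/180) = 10.9·1.3823 = 15.07 m
c_u = 1.45·781·2.32 / (15.07·10.9) = 2627.3 / 164.23 = 16.00 kPa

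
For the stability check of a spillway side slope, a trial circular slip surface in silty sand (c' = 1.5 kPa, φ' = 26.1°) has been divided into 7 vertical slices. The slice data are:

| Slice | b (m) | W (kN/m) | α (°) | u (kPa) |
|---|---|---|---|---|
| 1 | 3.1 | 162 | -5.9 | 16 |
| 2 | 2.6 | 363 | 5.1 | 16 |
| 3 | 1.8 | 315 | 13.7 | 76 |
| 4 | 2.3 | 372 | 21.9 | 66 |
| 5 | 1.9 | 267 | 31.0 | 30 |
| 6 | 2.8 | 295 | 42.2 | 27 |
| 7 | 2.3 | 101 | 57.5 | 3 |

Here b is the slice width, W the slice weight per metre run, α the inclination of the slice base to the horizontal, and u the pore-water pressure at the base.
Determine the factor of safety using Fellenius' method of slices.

Ordinary method of slices: FS = Σ[c'·Δl_i + (W_i cosα_i − u_i·Δl_i)·tanφ'] / Σ W_i sinα_i, with Δl_i = b_i / cosα_i.
Slice 1: Δl = 3.1/cos(-5.9°) = 3.117 m; N'_1 = 162·cos(-5.9°) − 16·3.117 = 111.3; c'Δl = 4.67; W sinα = -16.7
Slice 2: Δl = 2.6/cos5.1° = 2.610 m; N'_2 = 363·cos5.1° − 16·2.610 = 319.8; c'Δl = 3.92; W sinα = 32.3
Slice 3: Δl = 1.8/cos13.7° = 1.853 m; N'_3 = 315·cos13.7° − 76·1.853 = 165.2; c'Δl = 2.78; W sinα = 74.6
Slice 4: Δl = 2.3/cos21.9° = 2.479 m; N'_4 = 372·cos21.9° − 66·2.479 = 181.5; c'Δl = 3.72; W sinα = 138.8
Slice 5: Δl = 1.9/cos31.0° = 2.217 m; N'_5 = 267·cos31.0° − 30·2.217 = 162.4; c'Δl = 3.32; W sinα = 137.5
Slice 6: Δl = 2.8/cos42.2° = 3.780 m; N'_6 = 295·cos42.2° − 27·3.780 = 116.5; c'Δl = 5.67; W sinα = 198.2
Slice 7: Δl = 2.3/cos57.5° = 4.281 m; N'_7 = 101·cos57.5° − 3·4.281 = 41.4; c'Δl = 6.42; W sinα = 85.2
Σc'Δl = 30.5 kN/m; ΣN' = 1098.1 kN/m; ΣW sinα = 649.8 kN/m
Resisting = 30.5 + 1098.1·tan26.1° = 30.5 + 538.0 = 568.5 kN/m
FS = 568.5 / 649.8 = 0.875

FS = 0.87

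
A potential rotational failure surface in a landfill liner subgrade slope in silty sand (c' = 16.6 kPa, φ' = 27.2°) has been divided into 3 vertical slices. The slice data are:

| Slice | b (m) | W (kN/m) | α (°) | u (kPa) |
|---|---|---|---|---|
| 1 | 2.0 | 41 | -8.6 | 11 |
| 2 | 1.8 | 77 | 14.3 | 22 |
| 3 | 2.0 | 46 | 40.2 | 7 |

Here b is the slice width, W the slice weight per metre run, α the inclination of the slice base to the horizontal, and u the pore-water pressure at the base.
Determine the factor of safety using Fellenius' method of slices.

FS = 3.36

Ordinary method of slices: FS = Σ[c'·Δl_i + (W_i cosα_i − u_i·Δl_i)·tanφ'] / Σ W_i sinα_i, with Δl_i = b_i / cosα_i.
Slice 1: Δl = 2.0/cos(-8.6°) = 2.023 m; N'_1 = 41·cos(-8.6°) − 11·2.023 = 18.3; c'Δl = 33.58; W sinα = -6.1
Slice 2: Δl = 1.8/cos14.3° = 1.858 m; N'_2 = 77·cos14.3° − 22·1.858 = 33.7; c'Δl = 30.84; W sinα = 19.0
Slice 3: Δl = 2.0/cos40.2° = 2.619 m; N'_3 = 46·cos40.2° − 7·2.619 = 16.8; c'Δl = 43.47; W sinα = 29.7
Σc'Δl = 107.9 kN/m; ΣN' = 68.8 kN/m; ΣW sinα = 42.6 kN/m
Resisting = 107.9 + 68.8·tan27.2° = 107.9 + 35.4 = 143.3 kN/m
FS = 143.3 / 42.6 = 3.365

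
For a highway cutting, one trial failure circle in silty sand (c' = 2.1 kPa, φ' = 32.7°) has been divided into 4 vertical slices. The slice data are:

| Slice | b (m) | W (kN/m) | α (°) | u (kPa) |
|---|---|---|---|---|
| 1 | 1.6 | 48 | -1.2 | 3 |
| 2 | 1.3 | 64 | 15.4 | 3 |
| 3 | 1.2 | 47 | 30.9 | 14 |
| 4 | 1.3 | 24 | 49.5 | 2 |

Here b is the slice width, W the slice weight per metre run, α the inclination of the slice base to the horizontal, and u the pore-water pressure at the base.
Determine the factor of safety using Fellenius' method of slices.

Ordinary method of slices: FS = Σ[c'·Δl_i + (W_i cosα_i − u_i·Δl_i)·tanφ'] / Σ W_i sinα_i, with Δl_i = b_i / cosα_i.
Slice 1: Δl = 1.6/cos(-1.2°) = 1.600 m; N'_1 = 48·cos(-1.2°) − 3·1.600 = 43.2; c'Δl = 3.36; W sinα = -1.0
Slice 2: Δl = 1.3/cos15.4° = 1.348 m; N'_2 = 64·cos15.4° − 3·1.348 = 57.7; c'Δl = 2.83; W sinα = 17.0
Slice 3: Δl = 1.2/cos30.9° = 1.398 m; N'_3 = 47·cos30.9° − 14·1.398 = 20.8; c'Δl = 2.94; W sinα = 24.1
Slice 4: Δl = 1.3/cos49.5° = 2.002 m; N'_4 = 24·cos49.5° − 2·2.002 = 11.6; c'Δl = 4.20; W sinα = 18.2
Σc'Δl = 13.3 kN/m; ΣN' = 133.2 kN/m; ΣW sinα = 58.4 kN/m
Resisting = 13.3 + 133.2·tan32.7° = 13.3 + 85.5 = 98.8 kN/m
FS = 98.8 / 58.4 = 1.693

FS = 1.69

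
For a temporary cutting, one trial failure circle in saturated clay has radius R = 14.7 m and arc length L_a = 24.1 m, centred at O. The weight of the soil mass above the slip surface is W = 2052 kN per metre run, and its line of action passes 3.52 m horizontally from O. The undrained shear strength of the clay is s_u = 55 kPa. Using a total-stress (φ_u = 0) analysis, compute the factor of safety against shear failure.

FS = 2.70

Taking moments about the centre O, the resisting moment is provided by the undrained shear strength acting along the arc:
M_R = s_u·L_a·R = 55·24.10·14.7 = 19484.8 kN·m/m
M_D = W·d = 2052·3.52 = 7223.0 kN·m/m
FS = M_R / M_D = 19484.8 / 7223.0 = 2.698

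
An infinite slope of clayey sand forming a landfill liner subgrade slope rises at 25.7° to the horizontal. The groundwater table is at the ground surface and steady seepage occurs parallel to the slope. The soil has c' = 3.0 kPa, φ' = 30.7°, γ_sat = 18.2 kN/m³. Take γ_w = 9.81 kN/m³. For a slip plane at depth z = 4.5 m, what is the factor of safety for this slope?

FS = 0.66

With seepage parallel to the slope and the water table at the surface, the effective normal stress on the slip plane uses the buoyant unit weight γ' = γ_sat − γ_w while the driving shear stress uses γ_sat:
FS = [c' + γ' z cos²β tanφ'] / [γ_sat z sinβ cosβ]
γ' = 18.2 − 9.81 = 8.39 kN/m³
Numerator = 3.0 + 8.39·4.5·cos²25.7°·tan30.7° = 3.0 + 8.39·4.5·0.8119·0.5938 = 21.201 kPa
Denominator = 18.2·4.5·sin25.7°·cos25.7° = 18.2·4.5·0.4337·0.9011 = 32.003 kPa
FS = 21.201 / 32.003 = 0.662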